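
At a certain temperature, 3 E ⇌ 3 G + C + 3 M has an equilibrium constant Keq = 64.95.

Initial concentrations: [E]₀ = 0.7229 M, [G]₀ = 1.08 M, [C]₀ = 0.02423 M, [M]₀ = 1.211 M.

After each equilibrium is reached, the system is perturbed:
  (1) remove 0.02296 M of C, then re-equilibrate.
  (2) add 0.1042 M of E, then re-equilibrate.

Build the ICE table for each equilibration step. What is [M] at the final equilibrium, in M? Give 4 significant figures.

[M]_eq = 1.685 M

Q₀ = 0.1435 vs Keq = 64.95 ⇒ Q<K, forward
Step 1:
                   E          G          C          M
  Initial     0.7229       1.08    0.02423      1.211
  Change     -0.4015     0.4015     0.1338     0.4015
  Equil       0.3214      1.482     0.1581      1.613
  solve Keq expr → x = 0.1338; check Q = 64.95
Then remove 0.02296 M of C.
Step 2:
                   E          G          C          M
  Initial     0.3214      1.482     0.1351      1.613
  Change   -0.009937   0.009937   0.003312   0.009937
  Equil       0.3114      1.491     0.1384      1.622
  solve Keq expr → x = 0.003312; check Q = 64.95
Then add 0.1042 M of E.
Step 3:
                   E          G          C          M
  Initial     0.4156      1.491     0.1384      1.622
  Change    -0.06252    0.06252    0.02084    0.06252
  Equil       0.3531      1.554     0.1593      1.685
  solve Keq expr → x = 0.02084; check Q = 64.95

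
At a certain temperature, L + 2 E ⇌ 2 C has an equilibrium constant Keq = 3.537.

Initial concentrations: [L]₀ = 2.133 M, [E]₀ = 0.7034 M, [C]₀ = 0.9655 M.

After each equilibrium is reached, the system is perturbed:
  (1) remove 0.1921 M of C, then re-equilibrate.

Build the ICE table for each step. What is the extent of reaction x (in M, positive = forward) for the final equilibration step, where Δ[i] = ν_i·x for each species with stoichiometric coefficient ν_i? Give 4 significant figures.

x = 0.02527 M

Q₀ = 0.8833 vs Keq = 3.537 ⇒ Q<K, forward
Step 1:
                  L         E         C
  Initial     2.133    0.7034    0.9655
  Change    -0.1241   -0.2481    0.2481
  Equil       2.009    0.4553     1.214
  solve Keq expr → x = 0.1241; check Q = 3.537
Then remove 0.1921 M of C.
Step 2:
                  L         E         C
  Initial     2.009    0.4553     1.022
  Change   -0.02527  -0.05055   0.05055
  Equil       1.984    0.4047     1.072
  solve Keq expr → x = 0.02527; check Q = 3.537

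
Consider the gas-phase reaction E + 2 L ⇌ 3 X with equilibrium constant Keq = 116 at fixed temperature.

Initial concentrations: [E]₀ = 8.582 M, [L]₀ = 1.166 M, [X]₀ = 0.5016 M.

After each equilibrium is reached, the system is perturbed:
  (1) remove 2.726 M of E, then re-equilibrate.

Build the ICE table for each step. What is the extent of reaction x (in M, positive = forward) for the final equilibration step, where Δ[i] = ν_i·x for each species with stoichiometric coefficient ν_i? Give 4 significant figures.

Q₀ = 0.01082 vs Keq = 116 ⇒ Q<K, forward
Step 1:
                    E           L           X
  Initial       8.582       1.166      0.5016
  Change      -0.5332      -1.066       1.599
  Equil         8.049     0.09967       2.101
  solve Keq expr → x = 0.5332; check Q = 116
Then remove 2.726 M of E.
Step 2:
                    E           L           X
  Initial       5.323     0.09967       2.101
  Change      0.01007     0.02015    -0.03022
  Equil         5.333      0.1198       2.071
  solve Keq expr → x = -0.01007; check Q = 116

x = -0.01007 M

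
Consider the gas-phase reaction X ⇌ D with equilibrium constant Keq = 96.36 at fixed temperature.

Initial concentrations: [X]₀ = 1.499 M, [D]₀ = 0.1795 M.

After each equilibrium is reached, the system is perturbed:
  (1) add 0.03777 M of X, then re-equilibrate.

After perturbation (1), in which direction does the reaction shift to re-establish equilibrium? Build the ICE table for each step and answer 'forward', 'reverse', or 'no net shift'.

Q₀ = 0.1197 vs Keq = 96.36 ⇒ Q<K, forward
Step 1:
                    X           D
  I             1.499      0.1795
  C            -1.482       1.482
  E           0.01724       1.661
  solve Keq expr → x = 1.482; check Q = 96.36
Then add 0.03777 M of X.
Step 2:
                    X           D
  I           0.05501       1.661
  C          -0.03738     0.03738
  E           0.01763       1.699
  solve Keq expr → x = 0.03738; check Q = 96.36

Direction: forward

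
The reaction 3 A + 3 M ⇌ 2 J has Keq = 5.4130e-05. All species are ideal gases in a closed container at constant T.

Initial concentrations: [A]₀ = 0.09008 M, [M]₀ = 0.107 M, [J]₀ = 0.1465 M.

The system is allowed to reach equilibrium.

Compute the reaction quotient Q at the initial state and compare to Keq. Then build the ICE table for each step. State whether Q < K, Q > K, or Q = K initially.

Q₀ = 2.3968e+04; Q > K (proceeds reverse)

Q₀ = 2.3968e+04 vs Keq = 5.4130e-05 ⇒ Q>K, reverse
Step 1:
                   A          M          J
  I          0.09008      0.107     0.1465
  C           0.2194     0.2194    -0.1463
  E           0.3095     0.3264 2.3620e-04
  solve Keq expr → x = -0.07313; check Q = 5.4130e-05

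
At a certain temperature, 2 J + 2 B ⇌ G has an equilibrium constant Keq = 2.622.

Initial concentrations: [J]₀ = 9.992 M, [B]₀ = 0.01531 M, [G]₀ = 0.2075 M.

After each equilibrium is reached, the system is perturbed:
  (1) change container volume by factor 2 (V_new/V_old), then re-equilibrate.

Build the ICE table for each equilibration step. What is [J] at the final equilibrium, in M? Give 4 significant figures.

Q₀ = 8.867 vs Keq = 2.622 ⇒ Q>K, reverse
Step 1:
                    J           B           G
  init          9.992     0.01531      0.2075
  Δ           0.01239     0.01239   -0.006193
  eq               10      0.0277      0.2013
  solve Keq expr → x = -0.006193; check Q = 2.622
Then change container volume by factor 2 (V_new/V_old).
Step 2:
                    J           B           G
  init          5.002     0.01385      0.1007
  Δ           0.02286     0.02286    -0.01143
  eq            5.025     0.03671     0.08922
  solve Keq expr → x = -0.01143; check Q = 2.622

[J]_eq = 5.025 M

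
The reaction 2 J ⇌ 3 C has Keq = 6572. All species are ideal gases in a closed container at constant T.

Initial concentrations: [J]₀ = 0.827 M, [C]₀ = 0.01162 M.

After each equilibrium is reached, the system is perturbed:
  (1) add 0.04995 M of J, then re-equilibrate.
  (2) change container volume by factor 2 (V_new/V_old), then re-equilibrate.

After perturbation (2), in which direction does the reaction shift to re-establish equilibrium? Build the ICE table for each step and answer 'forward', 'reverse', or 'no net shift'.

Direction: forward

Q₀ = 2.2941e-06 vs Keq = 6572 ⇒ Q<K, forward
Step 1:
                    J           C
  I             0.827     0.01162
  C           -0.8102       1.215
  E           0.01676       1.227
  solve Keq expr → x = 0.4051; check Q = 6572
Then add 0.04995 M of J.
Step 2:
                    J           C
  I           0.06671       1.227
  C          -0.04844     0.07266
  E           0.01828         1.3
  solve Keq expr → x = 0.02422; check Q = 6572
Then change container volume by factor 2 (V_new/V_old).
Step 3:
                    J           C
  I          0.009138      0.6498
  C         -0.002618    0.003927
  E           0.00652      0.6537
  solve Keq expr → x = 0.001309; check Q = 6572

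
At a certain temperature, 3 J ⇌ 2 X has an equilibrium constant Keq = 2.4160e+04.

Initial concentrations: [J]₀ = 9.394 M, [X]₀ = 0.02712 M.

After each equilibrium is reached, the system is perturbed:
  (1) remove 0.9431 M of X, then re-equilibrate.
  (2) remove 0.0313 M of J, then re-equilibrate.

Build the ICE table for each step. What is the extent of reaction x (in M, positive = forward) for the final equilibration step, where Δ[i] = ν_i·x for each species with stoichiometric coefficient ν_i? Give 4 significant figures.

Q₀ = 8.8721e-07 vs Keq = 2.4160e+04 ⇒ Q<K, forward
Step 1:
                   J          X
  init         9.394    0.02712
  Δ           -9.277      6.185
  eq          0.1169      6.212
  solve Keq expr → x = 3.092; check Q = 2.4160e+04
Then remove 0.9431 M of X.
Step 2:
                   J          X
  init        0.1169      5.269
  Δ         -0.01205   0.008031
  eq          0.1048      5.277
  solve Keq expr → x = 0.004015; check Q = 2.4160e+04
Then remove 0.0313 M of J.
Step 3:
                   J          X
  init       0.07354      5.277
  Δ          0.03103   -0.02068
  eq          0.1046      5.256
  solve Keq expr → x = -0.01034; check Q = 2.4160e+04

x = -0.01034 M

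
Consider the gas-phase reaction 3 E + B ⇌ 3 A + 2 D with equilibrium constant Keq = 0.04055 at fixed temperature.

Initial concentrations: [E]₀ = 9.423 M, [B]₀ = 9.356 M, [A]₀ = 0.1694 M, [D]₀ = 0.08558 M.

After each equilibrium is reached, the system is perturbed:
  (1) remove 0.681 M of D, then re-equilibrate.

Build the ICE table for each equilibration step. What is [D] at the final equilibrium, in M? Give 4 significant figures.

[D]_eq = 1.506 M

Q₀ = 4.5481e-09 vs Keq = 0.04055 ⇒ Q<K, forward
Step 1:
                  E         B         A         D
  I           9.423     9.356    0.1694   0.08558
  C          -2.797   -0.9325     2.797     1.865
  E           6.626     8.424     2.967     1.951
  solve Keq expr → x = 0.9325; check Q = 0.04055
Then remove 0.681 M of D.
Step 2:
                  E         B         A         D
  I           6.626     8.424     2.967      1.27
  C         -0.3544   -0.1181    0.3544    0.2363
  E           6.271     8.305     3.321     1.506
  solve Keq expr → x = 0.1181; check Q = 0.04055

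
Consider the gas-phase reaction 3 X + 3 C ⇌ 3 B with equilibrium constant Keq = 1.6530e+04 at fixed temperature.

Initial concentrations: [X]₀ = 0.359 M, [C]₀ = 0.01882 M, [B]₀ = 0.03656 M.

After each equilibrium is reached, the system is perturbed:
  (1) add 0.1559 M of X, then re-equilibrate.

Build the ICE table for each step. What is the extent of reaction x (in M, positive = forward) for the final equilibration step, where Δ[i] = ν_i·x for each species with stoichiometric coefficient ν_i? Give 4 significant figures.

x = 5.3830e-04 M

Q₀ = 158.4 vs Keq = 1.6530e+04 ⇒ Q<K, forward
Step 1:
                   X          C          B
  Initial      0.359    0.01882    0.03656
  Change    -0.01317   -0.01317    0.01317
  Equil       0.3458   0.005646    0.04973
  solve Keq expr → x = 0.004391; check Q = 1.6530e+04
Then add 0.1559 M of X.
Step 2:
                   X          C          B
  Initial     0.5017   0.005646    0.04973
  Change   -0.001615  -0.001615   0.001615
  Equil       0.5001   0.004031    0.05135
  solve Keq expr → x = 5.3830e-04; check Q = 1.6530e+04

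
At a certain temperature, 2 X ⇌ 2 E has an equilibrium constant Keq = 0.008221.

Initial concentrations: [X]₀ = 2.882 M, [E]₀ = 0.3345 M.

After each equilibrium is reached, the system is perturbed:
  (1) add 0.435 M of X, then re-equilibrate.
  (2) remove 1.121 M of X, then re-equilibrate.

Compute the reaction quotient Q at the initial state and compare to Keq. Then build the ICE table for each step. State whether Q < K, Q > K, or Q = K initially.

Q₀ = 0.01347 vs Keq = 0.008221 ⇒ Q>K, reverse
Step 1:
                  X         E
  I           2.882    0.3345
  C         0.06711  -0.06711
  E           2.949    0.2674
  solve Keq expr → x = -0.03355; check Q = 0.008221
Then add 0.435 M of X.
Step 2:
                  X         E
  I           3.384    0.2674
  C        -0.03616   0.03616
  E           3.348    0.3036
  solve Keq expr → x = 0.01808; check Q = 0.008221
Then remove 1.121 M of X.
Step 3:
                  X         E
  I           2.227    0.3036
  C         0.09319  -0.09319
  E            2.32    0.2104
  solve Keq expr → x = -0.0466; check Q = 0.008221

Q₀ = 0.01347; Q > K (proceeds reverse)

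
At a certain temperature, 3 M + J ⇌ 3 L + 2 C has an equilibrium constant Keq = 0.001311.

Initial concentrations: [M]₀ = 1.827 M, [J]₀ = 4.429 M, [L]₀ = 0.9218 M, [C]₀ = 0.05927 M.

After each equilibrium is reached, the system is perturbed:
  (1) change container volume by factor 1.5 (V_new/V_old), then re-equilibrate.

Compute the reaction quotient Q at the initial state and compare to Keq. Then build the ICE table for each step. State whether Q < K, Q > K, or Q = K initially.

Q₀ = 1.0187e-04; Q < K (proceeds forward)

Q₀ = 1.0187e-04 vs Keq = 0.001311 ⇒ Q<K, forward
Step 1:
                  M         J         L         C
  init        1.827     4.429    0.9218   0.05927
  Δ         -0.1392   -0.0464    0.1392   0.09281
  eq          1.688     4.383     1.061    0.1521
  solve Keq expr → x = 0.0464; check Q = 0.001311
Then change container volume by factor 1.5 (V_new/V_old).
Step 2:
                  M         J         L         C
  init        1.125     2.922    0.7073    0.1014
  Δ          -0.021 -0.007001     0.021     0.014
  eq          1.104     2.915    0.7283    0.1154
  solve Keq expr → x = 0.007001; check Q = 0.001311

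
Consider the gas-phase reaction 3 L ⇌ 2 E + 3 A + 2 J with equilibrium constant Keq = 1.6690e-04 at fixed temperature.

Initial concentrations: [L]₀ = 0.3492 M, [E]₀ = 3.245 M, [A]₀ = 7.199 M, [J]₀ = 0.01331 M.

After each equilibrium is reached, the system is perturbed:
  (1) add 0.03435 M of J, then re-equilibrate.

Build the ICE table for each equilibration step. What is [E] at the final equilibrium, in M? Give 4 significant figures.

[E]_eq = 3.197 M

Q₀ = 16.34 vs Keq = 1.6690e-04 ⇒ Q>K, reverse
Step 1:
                    L           E           A           J
  I            0.3492       3.245       7.199     0.01331
  C            0.0199    -0.01326     -0.0199    -0.01326
  E            0.3691       3.232       7.179  4.6601e-05
  solve Keq expr → x = -0.006632; check Q = 1.6690e-04
Then add 0.03435 M of J.
Step 2:
                    L           E           A           J
  I            0.3691       3.232       7.179      0.0344
  C           0.05151    -0.03434    -0.05151    -0.03434
  E            0.4206       3.197       7.128  5.7920e-05
  solve Keq expr → x = -0.01717; check Q = 1.6690e-04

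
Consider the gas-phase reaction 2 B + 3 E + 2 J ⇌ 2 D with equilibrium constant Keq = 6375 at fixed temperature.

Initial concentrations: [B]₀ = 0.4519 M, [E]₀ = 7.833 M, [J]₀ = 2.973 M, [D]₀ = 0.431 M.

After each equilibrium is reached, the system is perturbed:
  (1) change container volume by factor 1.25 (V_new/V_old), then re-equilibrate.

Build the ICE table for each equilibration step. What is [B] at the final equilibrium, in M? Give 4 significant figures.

Q₀ = 2.1414e-04 vs Keq = 6375 ⇒ Q<K, forward
Step 1:
                    B           E           J           D
  init         0.4519       7.833       2.973       0.431
  Δ           -0.4517     -0.6775     -0.4517      0.4517
  eq       2.2907e-04       7.155       2.521      0.8827
  solve Keq expr → x = 0.2258; check Q = 6375
Then change container volume by factor 1.25 (V_new/V_old).
Step 2:
                    B           E           J           D
  init     1.8326e-04       5.724       2.017      0.7061
  Δ        1.3678e-04  2.0517e-04  1.3678e-04 -1.3678e-04
  eq       3.2004e-04       5.725       2.017       0.706
  solve Keq expr → x = -6.8389e-05; check Q = 6375

[B]_eq = 3.2004e-04 M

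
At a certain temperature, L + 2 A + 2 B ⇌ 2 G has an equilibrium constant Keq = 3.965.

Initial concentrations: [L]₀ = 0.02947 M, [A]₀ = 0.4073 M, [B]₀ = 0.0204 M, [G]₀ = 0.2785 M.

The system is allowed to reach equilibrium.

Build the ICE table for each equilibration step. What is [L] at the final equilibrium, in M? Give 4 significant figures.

[L]_eq = 0.1245 M

Q₀ = 3.8122e+04 vs Keq = 3.965 ⇒ Q>K, reverse
Step 1:
                   L          A          B          G
  Initial    0.02947     0.4073     0.0204     0.2785
  Change     0.09506     0.1901     0.1901    -0.1901
  Equil       0.1245     0.5974     0.2105    0.08838
  solve Keq expr → x = -0.09506; check Q = 3.965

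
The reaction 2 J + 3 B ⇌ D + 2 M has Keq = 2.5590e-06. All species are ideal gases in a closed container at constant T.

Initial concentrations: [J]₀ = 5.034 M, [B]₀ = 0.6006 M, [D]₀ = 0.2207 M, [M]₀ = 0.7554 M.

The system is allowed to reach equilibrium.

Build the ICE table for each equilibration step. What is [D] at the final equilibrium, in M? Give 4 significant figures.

[D]_eq = 0.001518 M

Q₀ = 0.02294 vs Keq = 2.5590e-06 ⇒ Q>K, reverse
Step 1:
                  J         B         D         M
  Initial     5.034    0.6006    0.2207    0.7554
  Change     0.4384    0.6575   -0.2192   -0.4384
  Equil       5.472     1.258  0.001518     0.317
  solve Keq expr → x = -0.2192; check Q = 2.5590e-06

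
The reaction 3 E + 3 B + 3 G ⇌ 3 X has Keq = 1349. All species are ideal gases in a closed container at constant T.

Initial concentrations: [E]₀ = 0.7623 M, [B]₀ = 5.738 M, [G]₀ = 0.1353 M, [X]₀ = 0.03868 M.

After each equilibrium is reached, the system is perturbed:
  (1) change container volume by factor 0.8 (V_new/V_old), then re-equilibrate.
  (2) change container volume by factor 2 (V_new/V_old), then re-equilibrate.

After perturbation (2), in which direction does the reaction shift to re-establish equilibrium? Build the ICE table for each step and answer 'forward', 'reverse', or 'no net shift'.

Direction: reverse

Q₀ = 2.7919e-04 vs Keq = 1349 ⇒ Q<K, forward
Step 1:
                  E         B         G         X
  I          0.7623     5.738    0.1353   0.03868
  C          -0.131    -0.131    -0.131     0.131
  E          0.6313     5.607  0.004337    0.1696
  solve Keq expr → x = 0.04365; check Q = 1349
Then change container volume by factor 0.8 (V_new/V_old).
Step 2:
                  E         B         G         X
  I          0.7892     7.009  0.005421    0.2121
  C       -0.001911 -0.001911 -0.001911  0.001911
  E          0.7873     7.007   0.00351     0.214
  solve Keq expr → x = 6.3700e-04; check Q = 1349
Then change container volume by factor 2 (V_new/V_old).
Step 3:
                  E         B         G         X
  I          0.3936     3.503  0.001755     0.107
  C        0.004856  0.004856  0.004856 -0.004856
  E          0.3985     3.508  0.006611    0.1021
  solve Keq expr → x = -0.001619; check Q = 1349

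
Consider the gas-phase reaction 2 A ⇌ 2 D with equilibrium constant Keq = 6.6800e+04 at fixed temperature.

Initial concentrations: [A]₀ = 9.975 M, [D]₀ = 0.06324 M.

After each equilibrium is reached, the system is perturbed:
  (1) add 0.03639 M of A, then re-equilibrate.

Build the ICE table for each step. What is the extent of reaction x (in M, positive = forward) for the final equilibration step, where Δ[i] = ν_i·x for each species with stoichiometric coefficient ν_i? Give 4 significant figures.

x = 0.01812 M

Q₀ = 4.0194e-05 vs Keq = 6.6800e+04 ⇒ Q<K, forward
Step 1:
                    A           D
  I             9.975     0.06324
  C            -9.936       9.936
  E           0.03869          10
  solve Keq expr → x = 4.968; check Q = 6.6800e+04
Then add 0.03639 M of A.
Step 2:
                    A           D
  I           0.07508          10
  C          -0.03625     0.03625
  E           0.03883       10.04
  solve Keq expr → x = 0.01812; check Q = 6.6800e+04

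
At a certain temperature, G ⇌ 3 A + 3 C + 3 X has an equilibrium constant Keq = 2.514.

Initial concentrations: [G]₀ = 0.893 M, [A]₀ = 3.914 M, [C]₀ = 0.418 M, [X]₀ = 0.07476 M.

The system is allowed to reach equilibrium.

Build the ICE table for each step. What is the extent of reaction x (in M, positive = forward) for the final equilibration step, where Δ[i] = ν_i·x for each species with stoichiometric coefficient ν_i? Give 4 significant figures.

Q₀ = 0.002049 vs Keq = 2.514 ⇒ Q<K, forward
Step 1:
                  G         A         C         X
  init        0.893     3.914     0.418   0.07476
  Δ          -0.108    0.3241    0.3241    0.3241
  eq          0.785     4.238    0.7421    0.3988
  solve Keq expr → x = 0.108; check Q = 2.514

x = 0.108 M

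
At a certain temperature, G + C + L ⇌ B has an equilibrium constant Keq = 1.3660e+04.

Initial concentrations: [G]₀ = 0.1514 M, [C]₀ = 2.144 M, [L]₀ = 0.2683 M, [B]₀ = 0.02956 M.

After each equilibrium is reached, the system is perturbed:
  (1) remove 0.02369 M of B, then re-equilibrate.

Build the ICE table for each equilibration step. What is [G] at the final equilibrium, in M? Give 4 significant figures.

Q₀ = 0.3394 vs Keq = 1.3660e+04 ⇒ Q<K, forward
Step 1:
                   G          C          L          B
  init        0.1514      2.144     0.2683    0.02956
  Δ          -0.1513    -0.1513    -0.1513     0.1513
  eq      5.6825e-05      1.993      0.117     0.1809
  solve Keq expr → x = 0.1513; check Q = 1.3660e+04
Then remove 0.02369 M of B.
Step 2:
                   G          C          L          B
  init    5.6825e-05      1.993      0.117     0.1572
  Δ       -7.4358e-06 -7.4358e-06 -7.4358e-06 7.4358e-06
  eq      4.9389e-05      1.993     0.1169     0.1572
  solve Keq expr → x = 7.4358e-06; check Q = 1.3660e+04

[G]_eq = 4.9389e-05 M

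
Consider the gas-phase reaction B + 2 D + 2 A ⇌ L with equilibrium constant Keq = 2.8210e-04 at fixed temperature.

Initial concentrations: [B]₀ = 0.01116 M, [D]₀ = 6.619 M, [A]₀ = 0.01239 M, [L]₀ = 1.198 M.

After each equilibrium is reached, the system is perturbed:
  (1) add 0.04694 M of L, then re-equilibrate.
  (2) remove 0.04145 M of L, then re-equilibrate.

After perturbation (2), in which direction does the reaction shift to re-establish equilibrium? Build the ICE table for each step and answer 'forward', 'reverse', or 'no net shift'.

Q₀ = 1.5961e+04 vs Keq = 2.8210e-04 ⇒ Q>K, reverse
Step 1:
                   B          D          A          L
  I          0.01116      6.619    0.01239      1.198
  C            1.084      2.169      2.169     -1.084
  E            1.096      8.788      2.181     0.1136
  solve Keq expr → x = -1.084; check Q = 2.8210e-04
Then add 0.04694 M of L.
Step 2:
                   B          D          A          L
  I            1.096      8.788      2.181     0.1605
  C          0.03405     0.0681     0.0681   -0.03405
  E             1.13      8.856      2.249     0.1265
  solve Keq expr → x = -0.03405; check Q = 2.8210e-04
Then remove 0.04145 M of L.
Step 3:
                   B          D          A          L
  I             1.13      8.856      2.249      0.085
  C         -0.03003   -0.06005   -0.06005    0.03003
  E              1.1      8.796      2.189      0.115
  solve Keq expr → x = 0.03003; check Q = 2.8210e-04

Direction: forward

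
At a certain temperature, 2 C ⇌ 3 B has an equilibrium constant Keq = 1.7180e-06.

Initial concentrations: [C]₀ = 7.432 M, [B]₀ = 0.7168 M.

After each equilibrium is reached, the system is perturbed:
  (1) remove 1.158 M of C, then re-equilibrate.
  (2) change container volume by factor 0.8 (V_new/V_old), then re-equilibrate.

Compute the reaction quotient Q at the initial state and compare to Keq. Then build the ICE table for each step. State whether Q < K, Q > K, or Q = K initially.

Q₀ = 0.006668; Q > K (proceeds reverse)

Q₀ = 0.006668 vs Keq = 1.7180e-06 ⇒ Q>K, reverse
Step 1:
                    C           B
  Initial       7.432      0.7168
  Change       0.4463     -0.6694
  Equil         7.878     0.04742
  solve Keq expr → x = -0.2231; check Q = 1.7180e-06
Then remove 1.158 M of C.
Step 2:
                    C           B
  Initial        6.72     0.04742
  Change      0.00317   -0.004755
  Equil         6.723     0.04266
  solve Keq expr → x = -0.001585; check Q = 1.7180e-06
Then change container volume by factor 0.8 (V_new/V_old).
Step 3:
                    C           B
  Initial       8.404     0.05333
  Change     0.002542   -0.003813
  Equil         8.407     0.04952
  solve Keq expr → x = -0.001271; check Q = 1.7180e-06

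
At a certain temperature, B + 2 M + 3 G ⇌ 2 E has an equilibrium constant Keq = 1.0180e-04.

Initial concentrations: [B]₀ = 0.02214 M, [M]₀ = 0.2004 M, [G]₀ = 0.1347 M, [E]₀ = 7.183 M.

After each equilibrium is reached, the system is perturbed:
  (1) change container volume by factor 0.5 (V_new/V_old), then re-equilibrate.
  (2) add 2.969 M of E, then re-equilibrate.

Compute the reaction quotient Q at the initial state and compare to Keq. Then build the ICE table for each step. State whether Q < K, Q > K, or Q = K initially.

Q₀ = 2.3743e+07; Q > K (proceeds reverse)

Q₀ = 2.3743e+07 vs Keq = 1.0180e-04 ⇒ Q>K, reverse
Step 1:
                  B         M         G         E
  init      0.02214    0.2004    0.1347     7.183
  Δ           2.603     5.205     7.808    -5.205
  eq          2.625     5.406     7.942     1.978
  solve Keq expr → x = -2.603; check Q = 1.0180e-04
Then change container volume by factor 0.5 (V_new/V_old).
Step 2:
                  B         M         G         E
  init        5.249     10.81     15.88     3.956
  Δ          -1.339    -2.678    -4.017     2.678
  eq           3.91     8.133     11.87     6.634
  solve Keq expr → x = 1.339; check Q = 1.0180e-04
Then add 2.969 M of E.
Step 3:
                  B         M         G         E
  init         3.91     8.133     11.87     9.603
  Δ          0.3955     0.791     1.186    -0.791
  eq          4.306     8.924     13.05     8.812
  solve Keq expr → x = -0.3955; check Q = 1.0180e-04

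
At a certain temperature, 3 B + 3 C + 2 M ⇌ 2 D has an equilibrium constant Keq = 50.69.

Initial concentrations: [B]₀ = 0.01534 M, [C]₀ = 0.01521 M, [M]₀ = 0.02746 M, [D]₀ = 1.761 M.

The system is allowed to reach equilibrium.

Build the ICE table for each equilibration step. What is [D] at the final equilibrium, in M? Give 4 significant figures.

Q₀ = 3.2378e+14 vs Keq = 50.69 ⇒ Q>K, reverse
Step 1:
                    B           C           M           D
  Initial     0.01534     0.01521     0.02746       1.761
  Change       0.7009      0.7009      0.4673     -0.4673
  Equil        0.7162      0.7161      0.4947       1.294
  solve Keq expr → x = -0.2336; check Q = 50.69

[D]_eq = 1.294 M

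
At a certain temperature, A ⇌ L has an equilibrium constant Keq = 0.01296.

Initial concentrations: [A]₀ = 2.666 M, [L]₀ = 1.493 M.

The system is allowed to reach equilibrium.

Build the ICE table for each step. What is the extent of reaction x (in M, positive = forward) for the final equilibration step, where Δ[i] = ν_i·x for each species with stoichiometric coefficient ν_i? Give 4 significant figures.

x = -1.44 M

Q₀ = 0.56 vs Keq = 0.01296 ⇒ Q>K, reverse
Step 1:
                    A           L
  I             2.666       1.493
  C              1.44       -1.44
  E             4.106     0.05321
  solve Keq expr → x = -1.44; check Q = 0.01296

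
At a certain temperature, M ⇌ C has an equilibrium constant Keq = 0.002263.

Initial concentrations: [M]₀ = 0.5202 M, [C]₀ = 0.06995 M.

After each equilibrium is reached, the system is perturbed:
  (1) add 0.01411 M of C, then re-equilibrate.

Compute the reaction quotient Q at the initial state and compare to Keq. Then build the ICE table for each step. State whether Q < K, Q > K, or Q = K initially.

Q₀ = 0.1345 vs Keq = 0.002263 ⇒ Q>K, reverse
Step 1:
                  M         C
  I          0.5202   0.06995
  C         0.06862  -0.06862
  E          0.5888  0.001332
  solve Keq expr → x = -0.06862; check Q = 0.002263
Then add 0.01411 M of C.
Step 2:
                  M         C
  I          0.5888   0.01544
  C         0.01408  -0.01408
  E          0.6029  0.001364
  solve Keq expr → x = -0.01408; check Q = 0.002263

Q₀ = 0.1345; Q > K (proceeds reverse)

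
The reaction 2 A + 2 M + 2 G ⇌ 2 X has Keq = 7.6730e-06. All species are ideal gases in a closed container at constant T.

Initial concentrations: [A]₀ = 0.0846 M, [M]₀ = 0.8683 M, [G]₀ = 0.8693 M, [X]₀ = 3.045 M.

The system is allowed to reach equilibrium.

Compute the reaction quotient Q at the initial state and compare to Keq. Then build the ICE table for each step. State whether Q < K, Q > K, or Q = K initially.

Q₀ = 2274; Q > K (proceeds reverse)

Q₀ = 2274 vs Keq = 7.6730e-06 ⇒ Q>K, reverse
Step 1:
                   A          M          G          X
  I           0.0846     0.8683     0.8693      3.045
  C            2.925      2.925      2.925     -2.925
  E             3.01      3.793      3.794       0.12
  solve Keq expr → x = -1.463; check Q = 7.6730e-06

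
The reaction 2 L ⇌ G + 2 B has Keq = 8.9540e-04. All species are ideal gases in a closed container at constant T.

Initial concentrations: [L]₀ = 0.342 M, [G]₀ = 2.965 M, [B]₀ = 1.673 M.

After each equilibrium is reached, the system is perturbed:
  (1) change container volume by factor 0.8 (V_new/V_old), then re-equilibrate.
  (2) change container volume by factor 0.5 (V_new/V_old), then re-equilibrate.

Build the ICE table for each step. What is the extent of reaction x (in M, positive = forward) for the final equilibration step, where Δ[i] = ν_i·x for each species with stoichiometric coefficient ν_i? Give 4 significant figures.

Q₀ = 70.95 vs Keq = 8.9540e-04 ⇒ Q>K, reverse
Step 1:
                   L          G          B
  init         0.342      2.965      1.673
  Δ            1.633    -0.8163     -1.633
  eq           1.975      2.149    0.04031
  solve Keq expr → x = -0.8163; check Q = 8.9540e-04
Then change container volume by factor 0.8 (V_new/V_old).
Step 2:
                   L          G          B
  init         2.468      2.686    0.05039
  Δ         0.005203  -0.002601  -0.005203
  eq           2.474      2.683    0.04519
  solve Keq expr → x = -0.002601; check Q = 8.9540e-04
Then change container volume by factor 0.5 (V_new/V_old).
Step 3:
                   L          G          B
  init         4.947      5.366    0.09037
  Δ          0.02605   -0.01303   -0.02605
  eq           4.973      5.353    0.06432
  solve Keq expr → x = -0.01303; check Q = 8.9540e-04

x = -0.01303 M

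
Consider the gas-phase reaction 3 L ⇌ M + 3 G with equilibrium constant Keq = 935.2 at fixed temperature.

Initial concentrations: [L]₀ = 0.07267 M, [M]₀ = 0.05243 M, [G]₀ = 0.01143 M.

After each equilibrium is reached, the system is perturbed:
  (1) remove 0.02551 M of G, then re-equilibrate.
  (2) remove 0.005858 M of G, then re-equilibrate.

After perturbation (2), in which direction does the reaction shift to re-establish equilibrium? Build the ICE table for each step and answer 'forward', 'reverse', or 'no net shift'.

Direction: forward

Q₀ = 2.0401e-04 vs Keq = 935.2 ⇒ Q<K, forward
Step 1:
                   L          M          G
  Initial    0.07267    0.05243    0.01143
  Change    -0.06919    0.02306    0.06919
  Equil     0.003484    0.07549    0.08062
  solve Keq expr → x = 0.02306; check Q = 935.2
Then remove 0.02551 M of G.
Step 2:
                   L          M          G
  Initial   0.003484    0.07549    0.05511
  Change   -0.001053 3.5107e-04   0.001053
  Equil     0.002431    0.07584    0.05616
  solve Keq expr → x = 3.5107e-04; check Q = 935.2
Then remove 0.005858 M of G.
Step 3:
                   L          M          G
  Initial   0.002431    0.07584     0.0503
  Change  -2.4230e-04 8.0766e-05 2.4230e-04
  Equil     0.002189    0.07592    0.05054
  solve Keq expr → x = 8.0766e-05; check Q = 935.2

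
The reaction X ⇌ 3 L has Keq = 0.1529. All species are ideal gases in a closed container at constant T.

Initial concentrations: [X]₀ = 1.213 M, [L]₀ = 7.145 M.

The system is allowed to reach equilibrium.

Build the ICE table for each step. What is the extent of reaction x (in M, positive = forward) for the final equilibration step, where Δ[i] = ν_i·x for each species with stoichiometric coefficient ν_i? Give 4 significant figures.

Q₀ = 300.7 vs Keq = 0.1529 ⇒ Q>K, reverse
Step 1:
                    X           L
  I             1.213       7.145
  C             2.116      -6.347
  E             3.329      0.7984
  solve Keq expr → x = -2.116; check Q = 0.1529

x = -2.116 M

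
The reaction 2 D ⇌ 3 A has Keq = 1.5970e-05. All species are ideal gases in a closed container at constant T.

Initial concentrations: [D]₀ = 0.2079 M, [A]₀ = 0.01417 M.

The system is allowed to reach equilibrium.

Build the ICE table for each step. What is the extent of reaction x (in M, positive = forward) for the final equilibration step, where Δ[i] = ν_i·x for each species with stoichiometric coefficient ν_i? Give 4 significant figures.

Q₀ = 6.5826e-05 vs Keq = 1.5970e-05 ⇒ Q>K, reverse
Step 1:
                    D           A
  I            0.2079     0.01417
  C          0.003489   -0.005234
  E            0.2114    0.008936
  solve Keq expr → x = -0.001745; check Q = 1.5970e-05

x = -0.001745 M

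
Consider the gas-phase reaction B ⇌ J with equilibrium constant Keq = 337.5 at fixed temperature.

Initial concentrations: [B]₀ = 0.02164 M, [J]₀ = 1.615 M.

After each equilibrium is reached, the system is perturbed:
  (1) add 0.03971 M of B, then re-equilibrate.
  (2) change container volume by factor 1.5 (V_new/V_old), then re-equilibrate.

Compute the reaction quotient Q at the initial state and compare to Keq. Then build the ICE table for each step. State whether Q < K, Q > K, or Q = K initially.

Q₀ = 74.63 vs Keq = 337.5 ⇒ Q<K, forward
Step 1:
                   B          J
  I          0.02164      1.615
  C         -0.01681    0.01681
  E         0.004835      1.632
  solve Keq expr → x = 0.01681; check Q = 337.5
Then add 0.03971 M of B.
Step 2:
                   B          J
  I          0.04454      1.632
  C         -0.03959    0.03959
  E         0.004952      1.671
  solve Keq expr → x = 0.03959; check Q = 337.5
Then change container volume by factor 1.5 (V_new/V_old).
Step 3:
                   B          J
  I         0.003302      1.114
  C                0          0
  E         0.003302      1.114
  solve Keq expr → x = 0; check Q = 337.5

Q₀ = 74.63; Q < K (proceeds forward)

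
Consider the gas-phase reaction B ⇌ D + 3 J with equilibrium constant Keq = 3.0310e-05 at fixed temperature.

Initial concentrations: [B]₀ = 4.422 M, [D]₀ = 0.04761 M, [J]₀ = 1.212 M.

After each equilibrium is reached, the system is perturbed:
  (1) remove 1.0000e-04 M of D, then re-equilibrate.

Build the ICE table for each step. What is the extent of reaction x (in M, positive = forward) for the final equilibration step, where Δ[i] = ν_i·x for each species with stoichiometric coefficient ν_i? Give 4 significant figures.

Q₀ = 0.01917 vs Keq = 3.0310e-05 ⇒ Q>K, reverse
Step 1:
                    B           D           J
  I             4.422     0.04761       1.212
  C            0.0475     -0.0475     -0.1425
  E             4.469  1.1074e-04        1.07
  solve Keq expr → x = -0.0475; check Q = 3.0310e-05
Then remove 1.0000e-04 M of D.
Step 2:
                    B           D           J
  I             4.469  1.0739e-05        1.07
  C       -9.9904e-05  9.9904e-05  2.9971e-04
  E             4.469  1.1064e-04        1.07
  solve Keq expr → x = 9.9904e-05; check Q = 3.0310e-05

x = 9.9904e-05 M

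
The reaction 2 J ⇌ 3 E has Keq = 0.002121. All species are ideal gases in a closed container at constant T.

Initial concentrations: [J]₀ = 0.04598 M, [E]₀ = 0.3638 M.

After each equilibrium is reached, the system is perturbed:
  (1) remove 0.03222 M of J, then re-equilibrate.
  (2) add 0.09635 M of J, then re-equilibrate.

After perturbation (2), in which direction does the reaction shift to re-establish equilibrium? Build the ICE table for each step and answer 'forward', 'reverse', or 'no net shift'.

Q₀ = 22.77 vs Keq = 0.002121 ⇒ Q>K, reverse
Step 1:
                   J          E
  I          0.04598     0.3638
  C           0.2082    -0.3122
  E           0.2541    0.05155
  solve Keq expr → x = -0.1041; check Q = 0.002121
Then remove 0.03222 M of J.
Step 2:
                   J          E
  I           0.2219    0.05155
  C         0.002714  -0.004071
  E           0.2246    0.04748
  solve Keq expr → x = -0.001357; check Q = 0.002121
Then add 0.09635 M of J.
Step 3:
                   J          E
  I            0.321    0.04748
  C        -0.007846    0.01177
  E           0.3131    0.05925
  solve Keq expr → x = 0.003923; check Q = 0.002121

Direction: forward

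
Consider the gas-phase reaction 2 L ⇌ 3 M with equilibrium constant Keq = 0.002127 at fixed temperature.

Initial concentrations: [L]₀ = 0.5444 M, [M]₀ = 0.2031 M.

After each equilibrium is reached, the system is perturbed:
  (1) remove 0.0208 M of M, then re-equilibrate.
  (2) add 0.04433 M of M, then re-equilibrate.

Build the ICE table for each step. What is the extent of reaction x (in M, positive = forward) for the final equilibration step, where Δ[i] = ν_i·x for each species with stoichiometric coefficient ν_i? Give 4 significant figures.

Q₀ = 0.02827 vs Keq = 0.002127 ⇒ Q>K, reverse
Step 1:
                    L           M
  I            0.5444      0.2031
  C           0.07322     -0.1098
  E            0.6176     0.09327
  solve Keq expr → x = -0.03661; check Q = 0.002127
Then remove 0.0208 M of M.
Step 2:
                    L           M
  I            0.6176     0.07247
  C          -0.01299     0.01949
  E            0.6046     0.09196
  solve Keq expr → x = 0.006496; check Q = 0.002127
Then add 0.04433 M of M.
Step 3:
                    L           M
  I            0.6046      0.1363
  C            0.0277    -0.04154
  E            0.6323     0.09474
  solve Keq expr → x = -0.01385; check Q = 0.002127

x = -0.01385 M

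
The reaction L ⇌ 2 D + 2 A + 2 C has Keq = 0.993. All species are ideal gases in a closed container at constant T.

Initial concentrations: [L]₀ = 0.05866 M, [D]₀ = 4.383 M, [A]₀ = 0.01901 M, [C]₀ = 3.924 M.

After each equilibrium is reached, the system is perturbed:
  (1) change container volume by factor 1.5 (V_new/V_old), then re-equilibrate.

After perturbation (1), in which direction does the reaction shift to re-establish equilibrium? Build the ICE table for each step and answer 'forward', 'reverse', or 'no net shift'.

Q₀ = 1.822 vs Keq = 0.993 ⇒ Q>K, reverse
Step 1:
                    L           D           A           C
  init        0.05866       4.383     0.01901       3.924
  Δ          0.002334   -0.004668   -0.004668   -0.004668
  eq          0.06099       4.378     0.01434       3.919
  solve Keq expr → x = -0.002334; check Q = 0.993
Then change container volume by factor 1.5 (V_new/V_old).
Step 2:
                    L           D           A           C
  init        0.04066       2.919    0.009561       2.613
  Δ         -0.007071     0.01414     0.01414     0.01414
  eq          0.03359       2.933      0.0237       2.627
  solve Keq expr → x = 0.007071; check Q = 0.993

Direction: forward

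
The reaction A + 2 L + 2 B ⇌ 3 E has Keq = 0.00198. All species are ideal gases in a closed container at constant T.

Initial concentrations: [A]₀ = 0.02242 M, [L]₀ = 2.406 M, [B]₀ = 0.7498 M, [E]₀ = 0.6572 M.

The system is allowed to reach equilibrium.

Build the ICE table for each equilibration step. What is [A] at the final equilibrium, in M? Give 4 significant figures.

[A]_eq = 0.1915 M

Q₀ = 3.89 vs Keq = 0.00198 ⇒ Q>K, reverse
Step 1:
                    A           L           B           E
  Initial     0.02242       2.406      0.7498      0.6572
  Change        0.169      0.3381      0.3381     -0.5071
  Equil        0.1915       2.744       1.088      0.1501
  solve Keq expr → x = -0.169; check Q = 0.00198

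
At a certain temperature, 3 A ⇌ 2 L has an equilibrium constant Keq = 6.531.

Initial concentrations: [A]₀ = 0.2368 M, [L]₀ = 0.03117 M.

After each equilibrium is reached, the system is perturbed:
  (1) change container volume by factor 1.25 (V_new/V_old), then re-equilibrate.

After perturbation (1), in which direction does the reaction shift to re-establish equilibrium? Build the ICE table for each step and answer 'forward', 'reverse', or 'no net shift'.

Q₀ = 0.07317 vs Keq = 6.531 ⇒ Q<K, forward
Step 1:
                  A         L
  init       0.2368   0.03117
  Δ         -0.1154   0.07693
  eq         0.1214    0.1081
  solve Keq expr → x = 0.03847; check Q = 6.531
Then change container volume by factor 1.25 (V_new/V_old).
Step 2:
                  A         L
  init      0.09712   0.08648
  Δ        0.004866 -0.003244
  eq          0.102   0.08324
  solve Keq expr → x = -0.001622; check Q = 6.531

Direction: reverse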